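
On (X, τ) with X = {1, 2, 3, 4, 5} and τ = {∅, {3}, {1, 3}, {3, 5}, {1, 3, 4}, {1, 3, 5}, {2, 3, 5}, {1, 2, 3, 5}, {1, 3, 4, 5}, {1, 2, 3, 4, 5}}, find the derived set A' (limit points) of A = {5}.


A' = {2}

For each x ∈ X, list the open sets U ∈ τ with x ∈ U, then check whether U ∩ (A ∖ {x}) ≠ ∅ for every such U.
  x = 1: open {1, 3} ∋ x has {1, 3} ∩ (A ∖ {1}) = ∅, so x is NOT a limit point.
  x = 2: opens ∋ x are {2, 3, 5}, {1, 2, 3, 5}, {1, 2, 3, 4, 5}; each meets A ∖ {2}, so x IS a limit point.
  x = 3: open {3} ∋ x has {3} ∩ (A ∖ {3}) = ∅, so x is NOT a limit point.
  x = 4: open {1, 3, 4} ∋ x has {1, 3, 4} ∩ (A ∖ {4}) = ∅, so x is NOT a limit point.
  x = 5: open {3, 5} ∋ x has {3, 5} ∩ (A ∖ {5}) = ∅, so x is NOT a limit point.
Collecting: A' = {2}.


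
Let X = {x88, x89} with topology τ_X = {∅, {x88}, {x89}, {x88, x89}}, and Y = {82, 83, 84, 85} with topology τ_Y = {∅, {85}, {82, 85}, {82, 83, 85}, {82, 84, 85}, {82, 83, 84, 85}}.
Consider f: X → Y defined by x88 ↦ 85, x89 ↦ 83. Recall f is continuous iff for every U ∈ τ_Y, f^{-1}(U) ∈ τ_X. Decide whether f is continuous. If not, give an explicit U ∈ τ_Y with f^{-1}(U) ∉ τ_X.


f IS continuous.

Compute f^{-1}(U) for each U ∈ τ_Y:
  U = ∅: f^{-1}(U) = ∅ ∈ τ_X ✓.
  U = {85}: f^{-1}(U) = {x88} ∈ τ_X ✓.
  U = {82, 85}: f^{-1}(U) = {x88} ∈ τ_X ✓.
  U = {82, 83, 85}: f^{-1}(U) = {x88, x89} ∈ τ_X ✓.
  U = {82, 84, 85}: f^{-1}(U) = {x88} ∈ τ_X ✓.
  U = {82, 83, 84, 85}: f^{-1}(U) = {x88, x89} ∈ τ_X ✓.
Every preimage lies in τ_X, so f IS continuous.


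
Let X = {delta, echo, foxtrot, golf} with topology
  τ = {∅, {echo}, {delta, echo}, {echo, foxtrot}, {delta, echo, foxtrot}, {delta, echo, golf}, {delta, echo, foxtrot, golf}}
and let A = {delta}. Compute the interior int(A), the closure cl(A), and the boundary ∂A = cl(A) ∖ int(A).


int(A) = ∅, cl(A) = {delta, golf}, ∂A = {delta, golf}.

Closed sets in (X, τ) are complements of opens:
  closed(X, τ) = {∅, {foxtrot}, {golf}, {delta, golf}, {foxtrot, golf}, {delta, foxtrot, golf}, {delta, echo, foxtrot, golf}}.
int(A) = ⋃ {U ∈ τ : U ⊆ A}. Opens contained in A: ∅.
Taking the union of these: int(A) = ∅.
cl(A) = ⋂ {C closed : A ⊆ C}. Closed sets containing A: {delta, golf}, {delta, foxtrot, golf}, {delta, echo, foxtrot, golf}.
Intersecting these: cl(A) = {delta, golf}.
∂A = cl(A) ∖ int(A) = {delta, golf} ∖ ∅ = {delta, golf}.


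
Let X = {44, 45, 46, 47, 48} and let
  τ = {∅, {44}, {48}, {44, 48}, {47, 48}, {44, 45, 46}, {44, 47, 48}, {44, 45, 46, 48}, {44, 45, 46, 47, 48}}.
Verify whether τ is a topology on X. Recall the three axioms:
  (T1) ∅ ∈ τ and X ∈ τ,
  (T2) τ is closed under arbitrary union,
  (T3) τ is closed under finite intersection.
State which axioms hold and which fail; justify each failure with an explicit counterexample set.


τ IS a topology on X.

Axiom (T1): ∅ ∈ τ? Yes; X ∈ τ? Yes.
Axiom (T2/T3): check pairwise unions and intersections of members of τ.
All pairwise intersections and unions checked — each lies in τ. Therefore τ satisfies (T1), (T2), (T3): it IS a topology on X.


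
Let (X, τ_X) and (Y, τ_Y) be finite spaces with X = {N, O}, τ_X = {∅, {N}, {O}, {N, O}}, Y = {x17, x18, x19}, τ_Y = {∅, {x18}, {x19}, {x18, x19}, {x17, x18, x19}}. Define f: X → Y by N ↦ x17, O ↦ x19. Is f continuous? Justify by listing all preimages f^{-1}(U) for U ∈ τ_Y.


f IS continuous.

Compute f^{-1}(U) for each U ∈ τ_Y:
  U = ∅: f^{-1}(U) = ∅ ∈ τ_X ✓.
  U = {x18}: f^{-1}(U) = ∅ ∈ τ_X ✓.
  U = {x19}: f^{-1}(U) = {O} ∈ τ_X ✓.
  U = {x18, x19}: f^{-1}(U) = {O} ∈ τ_X ✓.
  U = {x17, x18, x19}: f^{-1}(U) = {N, O} ∈ τ_X ✓.
Every preimage lies in τ_X, so f IS continuous.


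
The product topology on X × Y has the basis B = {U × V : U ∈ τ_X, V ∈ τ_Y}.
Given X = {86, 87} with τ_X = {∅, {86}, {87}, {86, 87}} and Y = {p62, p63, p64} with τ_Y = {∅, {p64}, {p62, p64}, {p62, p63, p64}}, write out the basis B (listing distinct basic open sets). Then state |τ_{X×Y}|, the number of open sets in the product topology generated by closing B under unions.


Basis B = {∅ × ∅, {86} × {p64}, {87} × {p64}, {86} × {p62, p64}, {86, 87} × {p64}, {87} × {p62, p64}, {86} × {p62, p63, p64}, {87} × {p62, p63, p64}, {86, 87} × {p62, p64}, {86, 87} × {p62, p63, p64}}; |τ_{X×Y}| = 16.

Enumerate products U × V with U ∈ τ_X, V ∈ τ_Y (deduplicated):
  ∅ × ∅ = {} (∅)
  {86} × {p64} = {(86,p64)}
  {87} × {p64} = {(87,p64)}
  {86} × {p62, p64} = {(86,p62), (86,p64)}
  {86, 87} × {p64} = {(86,p64), (87,p64)}
  {87} × {p62, p64} = {(87,p62), (87,p64)}
  {86} × {p62, p63, p64} = {(86,p62), (86,p63), (86,p64)}
  {87} × {p62, p63, p64} = {(87,p62), (87,p63), (87,p64)}
  {86, 87} × {p62, p64} = {(86,p62), (86,p64), (87,p62), (87,p64)}
  {86, 87} × {p62, p63, p64} = {(86,p62), (86,p63), (86,p64), (87,p62), (87,p63), (87,p64)}
These 10 distinct sets form the basis B.
Close under arbitrary unions to get τ_{X×Y}; counting gives |τ_{X×Y}| = 16.


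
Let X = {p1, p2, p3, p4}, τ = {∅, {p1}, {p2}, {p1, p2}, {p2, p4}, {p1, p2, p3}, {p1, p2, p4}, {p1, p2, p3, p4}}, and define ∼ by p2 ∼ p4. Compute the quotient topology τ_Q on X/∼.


X/∼ = {[p1], [p2=p4], [p3]}; |τ_Q| = 5.

Equivalence classes: [p1], [p2=p4], [p3].
Quotient map π: X → X/∼ sends p1 ↦ [p1], p2 ↦ [p2=p4], p3 ↦ [p3], p4 ↦ [p2=p4].
For each subset V ⊆ X/∼, compute π^{-1}(V) ⊆ X and check whether π^{-1}(V) ∈ τ. V is open in τ_Q iff π^{-1}(V) ∈ τ.
  V = {}: π^{-1}(V) = ∅ ∈ τ ✓.
  V = {[p1]}: π^{-1}(V) = {p1} ∈ τ ✓.
  V = {[p2=p4]}: π^{-1}(V) = {p2, p4} ∈ τ ✓.
  V = {[p1], [p2=p4]}: π^{-1}(V) = {p1, p2, p4} ∈ τ ✓.
  V = {[p3]}: π^{-1}(V) = {p3} ∉ τ ✗.
  V = {[p1], [p3]}: π^{-1}(V) = {p1, p3} ∉ τ ✗.
  V = {[p2=p4], [p3]}: π^{-1}(V) = {p2, p3, p4} ∉ τ ✗.
  V = {[p1], [p2=p4], [p3]}: π^{-1}(V) = {p1, p2, p3, p4} ∈ τ ✓.
Open sets in the quotient: τ_Q = {{}, {[p1]}, {[p2=p4]}, {[p1], [p2=p4]}, {[p1], [p2=p4], [p3]}} (5 elements).


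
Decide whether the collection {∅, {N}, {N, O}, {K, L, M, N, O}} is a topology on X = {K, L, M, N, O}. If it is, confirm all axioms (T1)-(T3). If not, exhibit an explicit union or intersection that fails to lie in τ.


τ IS a topology on X.

Axiom (T1): ∅ ∈ τ? Yes; X ∈ τ? Yes.
Axiom (T2/T3): check pairwise unions and intersections of members of τ.
All pairwise intersections and unions checked — each lies in τ. Therefore τ satisfies (T1), (T2), (T3): it IS a topology on X.


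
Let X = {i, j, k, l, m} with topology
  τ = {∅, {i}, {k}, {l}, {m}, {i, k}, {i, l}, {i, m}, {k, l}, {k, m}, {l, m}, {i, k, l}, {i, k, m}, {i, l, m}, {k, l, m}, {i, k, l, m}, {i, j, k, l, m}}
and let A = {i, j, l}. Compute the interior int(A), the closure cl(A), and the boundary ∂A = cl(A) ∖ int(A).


int(A) = {i, l}, cl(A) = {i, j, l}, ∂A = {j}.

Closed sets in (X, τ) are complements of opens:
  closed(X, τ) = {∅, {j}, {i, j}, {j, k}, {j, l}, {j, m}, {i, j, k}, {i, j, l}, {i, j, m}, {j, k, l}, {j, k, m}, {j, l, m}, {i, j, k, l}, {i, j, k, m}, {i, j, l, m}, {j, k, l, m}, {i, j, k, l, m}}.
int(A) = ⋃ {U ∈ τ : U ⊆ A}. Opens contained in A: ∅, {i}, {l}, {i, l}.
Taking the union of these: int(A) = {i, l}.
cl(A) = ⋂ {C closed : A ⊆ C}. Closed sets containing A: {i, j, l}, {i, j, k, l}, {i, j, l, m}, {i, j, k, l, m}.
Intersecting these: cl(A) = {i, j, l}.
∂A = cl(A) ∖ int(A) = {i, j, l} ∖ {i, l} = {j}.


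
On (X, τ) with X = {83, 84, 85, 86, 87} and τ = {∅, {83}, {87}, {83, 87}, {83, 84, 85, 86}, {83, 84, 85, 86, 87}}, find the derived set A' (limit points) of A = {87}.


A' = ∅

For each x ∈ X, list the open sets U ∈ τ with x ∈ U, then check whether U ∩ (A ∖ {x}) ≠ ∅ for every such U.
  x = 83: open {83} ∋ x has {83} ∩ (A ∖ {83}) = ∅, so x is NOT a limit point.
  x = 84: open {83, 84, 85, 86} ∋ x has {83, 84, 85, 86} ∩ (A ∖ {84}) = ∅, so x is NOT a limit point.
  x = 85: open {83, 84, 85, 86} ∋ x has {83, 84, 85, 86} ∩ (A ∖ {85}) = ∅, so x is NOT a limit point.
  x = 86: open {83, 84, 85, 86} ∋ x has {83, 84, 85, 86} ∩ (A ∖ {86}) = ∅, so x is NOT a limit point.
  x = 87: open {87} ∋ x has {87} ∩ (A ∖ {87}) = ∅, so x is NOT a limit point.
Collecting: A' = ∅.


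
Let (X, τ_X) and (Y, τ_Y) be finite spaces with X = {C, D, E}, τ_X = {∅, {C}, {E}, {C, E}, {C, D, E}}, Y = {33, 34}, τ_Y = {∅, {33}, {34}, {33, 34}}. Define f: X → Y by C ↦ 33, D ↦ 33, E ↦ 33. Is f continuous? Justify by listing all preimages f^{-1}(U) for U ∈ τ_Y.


f IS continuous.

Compute f^{-1}(U) for each U ∈ τ_Y:
  U = ∅: f^{-1}(U) = ∅ ∈ τ_X ✓.
  U = {33}: f^{-1}(U) = {C, D, E} ∈ τ_X ✓.
  U = {34}: f^{-1}(U) = ∅ ∈ τ_X ✓.
  U = {33, 34}: f^{-1}(U) = {C, D, E} ∈ τ_X ✓.
Every preimage lies in τ_X, so f IS continuous.


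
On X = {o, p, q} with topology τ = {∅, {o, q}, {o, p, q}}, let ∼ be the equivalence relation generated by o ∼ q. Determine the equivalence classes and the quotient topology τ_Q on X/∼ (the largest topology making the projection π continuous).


X/∼ = {[o=q], [p]}; |τ_Q| = 3.

Equivalence classes: [o=q], [p].
Quotient map π: X → X/∼ sends o ↦ [o=q], p ↦ [p], q ↦ [o=q].
For each subset V ⊆ X/∼, compute π^{-1}(V) ⊆ X and check whether π^{-1}(V) ∈ τ. V is open in τ_Q iff π^{-1}(V) ∈ τ.
  V = {}: π^{-1}(V) = ∅ ∈ τ ✓.
  V = {[o=q]}: π^{-1}(V) = {o, q} ∈ τ ✓.
  V = {[p]}: π^{-1}(V) = {p} ∉ τ ✗.
  V = {[o=q], [p]}: π^{-1}(V) = {o, p, q} ∈ τ ✓.
Open sets in the quotient: τ_Q = {{}, {[o=q]}, {[o=q], [p]}} (3 elements).


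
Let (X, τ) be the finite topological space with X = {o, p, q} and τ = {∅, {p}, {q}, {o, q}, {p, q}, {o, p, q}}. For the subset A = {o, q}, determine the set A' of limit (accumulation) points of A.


A' = {o}

For each x ∈ X, list the open sets U ∈ τ with x ∈ U, then check whether U ∩ (A ∖ {x}) ≠ ∅ for every such U.
  x = o: opens ∋ x are {o, q}, {o, p, q}; each meets A ∖ {o}, so x IS a limit point.
  x = p: open {p} ∋ x has {p} ∩ (A ∖ {p}) = ∅, so x is NOT a limit point.
  x = q: open {q} ∋ x has {q} ∩ (A ∖ {q}) = ∅, so x is NOT a limit point.
Collecting: A' = {o}.


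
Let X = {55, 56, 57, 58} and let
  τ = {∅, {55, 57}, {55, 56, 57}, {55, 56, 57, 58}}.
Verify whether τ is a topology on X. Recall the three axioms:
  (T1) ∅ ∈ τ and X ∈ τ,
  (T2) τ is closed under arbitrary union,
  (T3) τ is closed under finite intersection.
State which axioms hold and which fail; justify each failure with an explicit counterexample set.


τ IS a topology on X.

Axiom (T1): ∅ ∈ τ? Yes; X ∈ τ? Yes.
Axiom (T2/T3): check pairwise unions and intersections of members of τ.
All pairwise intersections and unions checked — each lies in τ. Therefore τ satisfies (T1), (T2), (T3): it IS a topology on X.


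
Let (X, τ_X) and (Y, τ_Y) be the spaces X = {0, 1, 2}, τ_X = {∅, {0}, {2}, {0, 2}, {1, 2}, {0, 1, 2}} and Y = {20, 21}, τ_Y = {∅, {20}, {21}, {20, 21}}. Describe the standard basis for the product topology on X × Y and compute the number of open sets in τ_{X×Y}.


Basis B = {∅ × ∅, {0} × {20}, {0} × {21}, {2} × {20}, {2} × {21}, {0} × {20, 21}, {0, 2} × {20}, {0, 2} × {21}, {1, 2} × {20}, {1, 2} × {21}, {2} × {20, 21}, {0, 1, 2} × {20}, {0, 1, 2} × {21}, {0, 2} × {20, 21}, {1, 2} × {20, 21}, {0, 1, 2} × {20, 21}}; |τ_{X×Y}| = 36.

Enumerate products U × V with U ∈ τ_X, V ∈ τ_Y (deduplicated):
  ∅ × ∅ = {} (∅)
  {0} × {20} = {(0,20)}
  {0} × {21} = {(0,21)}
  {2} × {20} = {(2,20)}
  {2} × {21} = {(2,21)}
  {0} × {20, 21} = {(0,20), (0,21)}
  {0, 2} × {20} = {(0,20), (2,20)}
  {0, 2} × {21} = {(0,21), (2,21)}
  {1, 2} × {20} = {(1,20), (2,20)}
  {1, 2} × {21} = {(1,21), (2,21)}
  {2} × {20, 21} = {(2,20), (2,21)}
  {0, 1, 2} × {20} = {(0,20), (1,20), (2,20)}
  {0, 1, 2} × {21} = {(0,21), (1,21), (2,21)}
  {0, 2} × {20, 21} = {(0,20), (0,21), (2,20), (2,21)}
  {1, 2} × {20, 21} = {(1,20), (1,21), (2,20), (2,21)}
  {0, 1, 2} × {20, 21} = {(0,20), (0,21), (1,20), (1,21), (2,20), (2,21)}
These 16 distinct sets form the basis B.
Close under arbitrary unions to get τ_{X×Y}; counting gives |τ_{X×Y}| = 36.


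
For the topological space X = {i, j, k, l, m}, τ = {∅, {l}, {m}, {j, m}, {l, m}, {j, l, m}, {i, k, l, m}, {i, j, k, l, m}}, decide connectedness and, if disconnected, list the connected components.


(X, τ) is connected.

Find clopen sets (U ∈ τ with X ∖ U ∈ τ):
  U = ∅, X ∖ U = {i, j, k, l, m} — both open, so U is clopen.
  U = {i, j, k, l, m}, X ∖ U = ∅ — both open, so U is clopen.
Only trivial clopens (∅ and X) exist, so (X, τ) is connected.
Compute connected components by grouping points that agree on all clopens:
  component: {i, j, k, l, m}


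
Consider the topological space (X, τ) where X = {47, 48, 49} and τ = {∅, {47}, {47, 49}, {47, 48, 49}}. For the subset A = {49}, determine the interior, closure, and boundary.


int(A) = ∅, cl(A) = {48, 49}, ∂A = {48, 49}.

Closed sets in (X, τ) are complements of opens:
  closed(X, τ) = {∅, {48}, {48, 49}, {47, 48, 49}}.
int(A) = ⋃ {U ∈ τ : U ⊆ A}. Opens contained in A: ∅.
Taking the union of these: int(A) = ∅.
cl(A) = ⋂ {C closed : A ⊆ C}. Closed sets containing A: {48, 49}, {47, 48, 49}.
Intersecting these: cl(A) = {48, 49}.
∂A = cl(A) ∖ int(A) = {48, 49} ∖ ∅ = {48, 49}.


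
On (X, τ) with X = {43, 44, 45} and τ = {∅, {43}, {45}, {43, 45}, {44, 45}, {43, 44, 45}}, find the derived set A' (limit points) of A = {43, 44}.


A' = ∅

For each x ∈ X, list the open sets U ∈ τ with x ∈ U, then check whether U ∩ (A ∖ {x}) ≠ ∅ for every such U.
  x = 43: open {43} ∋ x has {43} ∩ (A ∖ {43}) = ∅, so x is NOT a limit point.
  x = 44: open {44, 45} ∋ x has {44, 45} ∩ (A ∖ {44}) = ∅, so x is NOT a limit point.
  x = 45: open {45} ∋ x has {45} ∩ (A ∖ {45}) = ∅, so x is NOT a limit point.
Collecting: A' = ∅.


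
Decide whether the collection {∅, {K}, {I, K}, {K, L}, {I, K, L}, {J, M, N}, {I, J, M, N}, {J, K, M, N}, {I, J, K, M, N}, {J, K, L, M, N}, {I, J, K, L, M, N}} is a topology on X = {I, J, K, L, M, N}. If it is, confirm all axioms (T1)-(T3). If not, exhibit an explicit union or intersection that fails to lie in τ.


τ is NOT a topology on X.

Axiom (T1): ∅ ∈ τ? Yes; X ∈ τ? Yes.
Axiom (T2/T3): check pairwise unions and intersections of members of τ.
Counterexample for (T3): {I, K} ∩ {I, J, M, N} = {I} ∉ τ. Therefore τ is NOT a topology.


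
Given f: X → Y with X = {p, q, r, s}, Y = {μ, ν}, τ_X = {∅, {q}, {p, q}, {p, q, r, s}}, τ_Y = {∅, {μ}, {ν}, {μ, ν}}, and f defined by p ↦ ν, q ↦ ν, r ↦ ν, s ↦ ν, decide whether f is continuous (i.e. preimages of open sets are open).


f IS continuous.

Compute f^{-1}(U) for each U ∈ τ_Y:
  U = ∅: f^{-1}(U) = ∅ ∈ τ_X ✓.
  U = {μ}: f^{-1}(U) = ∅ ∈ τ_X ✓.
  U = {ν}: f^{-1}(U) = {p, q, r, s} ∈ τ_X ✓.
  U = {μ, ν}: f^{-1}(U) = {p, q, r, s} ∈ τ_X ✓.
Every preimage lies in τ_X, so f IS continuous.


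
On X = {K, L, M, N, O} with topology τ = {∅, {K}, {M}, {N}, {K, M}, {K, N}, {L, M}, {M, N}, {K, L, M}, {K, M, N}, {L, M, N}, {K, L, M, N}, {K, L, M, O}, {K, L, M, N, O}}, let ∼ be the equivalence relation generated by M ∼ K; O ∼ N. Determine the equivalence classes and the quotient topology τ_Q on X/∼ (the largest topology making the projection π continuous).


X/∼ = {[K=M], [L], [N=O]}; |τ_Q| = 4.

Equivalence classes: [K=M], [L], [N=O].
Quotient map π: X → X/∼ sends K ↦ [K=M], L ↦ [L], M ↦ [K=M], N ↦ [N=O], O ↦ [N=O].
For each subset V ⊆ X/∼, compute π^{-1}(V) ⊆ X and check whether π^{-1}(V) ∈ τ. V is open in τ_Q iff π^{-1}(V) ∈ τ.
  V = {}: π^{-1}(V) = ∅ ∈ τ ✓.
  V = {[K=M]}: π^{-1}(V) = {K, M} ∈ τ ✓.
  V = {[L]}: π^{-1}(V) = {L} ∉ τ ✗.
  V = {[K=M], [L]}: π^{-1}(V) = {K, L, M} ∈ τ ✓.
  V = {[N=O]}: π^{-1}(V) = {N, O} ∉ τ ✗.
  V = {[K=M], [N=O]}: π^{-1}(V) = {K, M, N, O} ∉ τ ✗.
  V = {[L], [N=O]}: π^{-1}(V) = {L, N, O} ∉ τ ✗.
  V = {[K=M], [L], [N=O]}: π^{-1}(V) = {K, L, M, N, O} ∈ τ ✓.
Open sets in the quotient: τ_Q = {{}, {[K=M]}, {[K=M], [L]}, {[K=M], [L], [N=O]}} (4 elements).


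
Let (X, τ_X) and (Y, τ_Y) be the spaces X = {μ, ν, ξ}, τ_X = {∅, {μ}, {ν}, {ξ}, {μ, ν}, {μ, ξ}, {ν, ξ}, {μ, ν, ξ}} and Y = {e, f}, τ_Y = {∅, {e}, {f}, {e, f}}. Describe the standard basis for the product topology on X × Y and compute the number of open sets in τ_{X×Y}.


Basis B = {∅ × ∅, {μ} × {e}, {μ} × {f}, {ν} × {e}, {ν} × {f}, {ξ} × {e}, {ξ} × {f}, {μ} × {e, f}, {μ, ν} × {e}, {μ, ξ} × {e}, {μ, ν} × {f}, {μ, ξ} × {f}, {ν} × {e, f}, {ν, ξ} × {e}, {ν, ξ} × {f}, {ξ} × {e, f}, {μ, ν, ξ} × {e}, {μ, ν, ξ} × {f}, {μ, ν} × {e, f}, {μ, ξ} × {e, f}, {ν, ξ} × {e, f}, {μ, ν, ξ} × {e, f}}; |τ_{X×Y}| = 64.

Enumerate products U × V with U ∈ τ_X, V ∈ τ_Y (deduplicated):
  ∅ × ∅ = {} (∅)
  {μ} × {e} = {(μ,e)}
  {μ} × {f} = {(μ,f)}
  {ν} × {e} = {(ν,e)}
  {ν} × {f} = {(ν,f)}
  {ξ} × {e} = {(ξ,e)}
  {ξ} × {f} = {(ξ,f)}
  {μ} × {e, f} = {(μ,e), (μ,f)}
  {μ, ν} × {e} = {(μ,e), (ν,e)}
  {μ, ξ} × {e} = {(μ,e), (ξ,e)}
  {μ, ν} × {f} = {(μ,f), (ν,f)}
  {μ, ξ} × {f} = {(μ,f), (ξ,f)}
  {ν} × {e, f} = {(ν,e), (ν,f)}
  {ν, ξ} × {e} = {(ν,e), (ξ,e)}
  {ν, ξ} × {f} = {(ν,f), (ξ,f)}
  {ξ} × {e, f} = {(ξ,e), (ξ,f)}
  {μ, ν, ξ} × {e} = {(μ,e), (ν,e), (ξ,e)}
  {μ, ν, ξ} × {f} = {(μ,f), (ν,f), (ξ,f)}
  {μ, ν} × {e, f} = {(μ,e), (μ,f), (ν,e), (ν,f)}
  {μ, ξ} × {e, f} = {(μ,e), (μ,f), (ξ,e), (ξ,f)}
  {ν, ξ} × {e, f} = {(ν,e), (ν,f), (ξ,e), (ξ,f)}
  {μ, ν, ξ} × {e, f} = {(μ,e), (μ,f), (ν,e), (ν,f), (ξ,e), (ξ,f)}
These 22 distinct sets form the basis B.
Close under arbitrary unions to get τ_{X×Y}; counting gives |τ_{X×Y}| = 64.


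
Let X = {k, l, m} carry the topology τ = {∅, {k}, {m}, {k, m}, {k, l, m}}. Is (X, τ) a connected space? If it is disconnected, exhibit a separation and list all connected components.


(X, τ) is connected.

Find clopen sets (U ∈ τ with X ∖ U ∈ τ):
  U = ∅, X ∖ U = {k, l, m} — both open, so U is clopen.
  U = {k, l, m}, X ∖ U = ∅ — both open, so U is clopen.
Only trivial clopens (∅ and X) exist, so (X, τ) is connected.
Compute connected components by grouping points that agree on all clopens:
  component: {k, l, m}


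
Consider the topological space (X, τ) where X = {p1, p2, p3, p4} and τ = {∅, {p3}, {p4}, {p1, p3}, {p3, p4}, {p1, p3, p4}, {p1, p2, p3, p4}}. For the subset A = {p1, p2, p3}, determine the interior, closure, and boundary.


int(A) = {p1, p3}, cl(A) = {p1, p2, p3}, ∂A = {p2}.

Closed sets in (X, τ) are complements of opens:
  closed(X, τ) = {∅, {p2}, {p1, p2}, {p2, p4}, {p1, p2, p3}, {p1, p2, p4}, {p1, p2, p3, p4}}.
int(A) = ⋃ {U ∈ τ : U ⊆ A}. Opens contained in A: ∅, {p3}, {p1, p3}.
Taking the union of these: int(A) = {p1, p3}.
cl(A) = ⋂ {C closed : A ⊆ C}. Closed sets containing A: {p1, p2, p3}, {p1, p2, p3, p4}.
Intersecting these: cl(A) = {p1, p2, p3}.
∂A = cl(A) ∖ int(A) = {p1, p2, p3} ∖ {p1, p3} = {p2}.


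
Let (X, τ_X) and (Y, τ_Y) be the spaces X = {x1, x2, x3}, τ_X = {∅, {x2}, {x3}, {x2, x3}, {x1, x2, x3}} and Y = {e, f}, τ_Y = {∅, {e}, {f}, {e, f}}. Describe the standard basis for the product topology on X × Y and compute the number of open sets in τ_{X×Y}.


Basis B = {∅ × ∅, {x2} × {e}, {x2} × {f}, {x3} × {e}, {x3} × {f}, {x2} × {e, f}, {x2, x3} × {e}, {x2, x3} × {f}, {x3} × {e, f}, {x1, x2, x3} × {e}, {x1, x2, x3} × {f}, {x2, x3} × {e, f}, {x1, x2, x3} × {e, f}}; |τ_{X×Y}| = 25.

Enumerate products U × V with U ∈ τ_X, V ∈ τ_Y (deduplicated):
  ∅ × ∅ = {} (∅)
  {x2} × {e} = {(x2,e)}
  {x2} × {f} = {(x2,f)}
  {x3} × {e} = {(x3,e)}
  {x3} × {f} = {(x3,f)}
  {x2} × {e, f} = {(x2,e), (x2,f)}
  {x2, x3} × {e} = {(x2,e), (x3,e)}
  {x2, x3} × {f} = {(x2,f), (x3,f)}
  {x3} × {e, f} = {(x3,e), (x3,f)}
  {x1, x2, x3} × {e} = {(x1,e), (x2,e), (x3,e)}
  {x1, x2, x3} × {f} = {(x1,f), (x2,f), (x3,f)}
  {x2, x3} × {e, f} = {(x2,e), (x2,f), (x3,e), (x3,f)}
  {x1, x2, x3} × {e, f} = {(x1,e), (x1,f), (x2,e), (x2,f), (x3,e), (x3,f)}
These 13 distinct sets form the basis B.
Close under arbitrary unions to get τ_{X×Y}; counting gives |τ_{X×Y}| = 25.


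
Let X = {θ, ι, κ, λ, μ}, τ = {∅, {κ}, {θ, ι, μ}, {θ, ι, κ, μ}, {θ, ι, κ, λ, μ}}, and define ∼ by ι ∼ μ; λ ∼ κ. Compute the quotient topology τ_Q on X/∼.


X/∼ = {[θ], [ι=μ], [κ=λ]}; |τ_Q| = 3.

Equivalence classes: [θ], [ι=μ], [κ=λ].
Quotient map π: X → X/∼ sends θ ↦ [θ], ι ↦ [ι=μ], κ ↦ [κ=λ], λ ↦ [κ=λ], μ ↦ [ι=μ].
For each subset V ⊆ X/∼, compute π^{-1}(V) ⊆ X and check whether π^{-1}(V) ∈ τ. V is open in τ_Q iff π^{-1}(V) ∈ τ.
  V = {}: π^{-1}(V) = ∅ ∈ τ ✓.
  V = {[θ]}: π^{-1}(V) = {θ} ∉ τ ✗.
  V = {[ι=μ]}: π^{-1}(V) = {ι, μ} ∉ τ ✗.
  V = {[θ], [ι=μ]}: π^{-1}(V) = {θ, ι, μ} ∈ τ ✓.
  V = {[κ=λ]}: π^{-1}(V) = {κ, λ} ∉ τ ✗.
  V = {[θ], [κ=λ]}: π^{-1}(V) = {θ, κ, λ} ∉ τ ✗.
  V = {[ι=μ], [κ=λ]}: π^{-1}(V) = {ι, κ, λ, μ} ∉ τ ✗.
  V = {[θ], [ι=μ], [κ=λ]}: π^{-1}(V) = {θ, ι, κ, λ, μ} ∈ τ ✓.
Open sets in the quotient: τ_Q = {{}, {[θ], [ι=μ]}, {[θ], [ι=μ], [κ=λ]}} (3 elements).


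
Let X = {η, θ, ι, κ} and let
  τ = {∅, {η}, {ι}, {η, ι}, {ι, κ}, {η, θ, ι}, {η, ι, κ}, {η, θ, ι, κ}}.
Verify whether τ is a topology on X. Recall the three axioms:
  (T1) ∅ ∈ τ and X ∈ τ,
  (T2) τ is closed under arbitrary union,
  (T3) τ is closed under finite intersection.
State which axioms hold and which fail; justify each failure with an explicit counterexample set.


τ IS a topology on X.

Axiom (T1): ∅ ∈ τ? Yes; X ∈ τ? Yes.
Axiom (T2/T3): check pairwise unions and intersections of members of τ.
All pairwise intersections and unions checked — each lies in τ. Therefore τ satisfies (T1), (T2), (T3): it IS a topology on X.


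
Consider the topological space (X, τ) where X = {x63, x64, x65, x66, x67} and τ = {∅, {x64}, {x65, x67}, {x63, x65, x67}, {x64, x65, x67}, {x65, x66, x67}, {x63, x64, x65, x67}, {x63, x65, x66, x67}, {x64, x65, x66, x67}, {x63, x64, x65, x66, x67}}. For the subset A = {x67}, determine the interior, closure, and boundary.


int(A) = ∅, cl(A) = {x63, x65, x66, x67}, ∂A = {x63, x65, x66, x67}.

Closed sets in (X, τ) are complements of opens:
  closed(X, τ) = {∅, {x63}, {x64}, {x66}, {x63, x64}, {x63, x66}, {x64, x66}, {x63, x64, x66}, {x63, x65, x66, x67}, {x63, x64, x65, x66, x67}}.
int(A) = ⋃ {U ∈ τ : U ⊆ A}. Opens contained in A: ∅.
Taking the union of these: int(A) = ∅.
cl(A) = ⋂ {C closed : A ⊆ C}. Closed sets containing A: {x63, x65, x66, x67}, {x63, x64, x65, x66, x67}.
Intersecting these: cl(A) = {x63, x65, x66, x67}.
∂A = cl(A) ∖ int(A) = {x63, x65, x66, x67} ∖ ∅ = {x63, x65, x66, x67}.


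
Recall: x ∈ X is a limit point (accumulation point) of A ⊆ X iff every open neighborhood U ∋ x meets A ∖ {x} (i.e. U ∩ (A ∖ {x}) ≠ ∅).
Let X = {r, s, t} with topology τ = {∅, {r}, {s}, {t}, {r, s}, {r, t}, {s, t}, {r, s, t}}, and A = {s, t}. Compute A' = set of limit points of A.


A' = ∅

For each x ∈ X, list the open sets U ∈ τ with x ∈ U, then check whether U ∩ (A ∖ {x}) ≠ ∅ for every such U.
  x = r: open {r} ∋ x has {r} ∩ (A ∖ {r}) = ∅, so x is NOT a limit point.
  x = s: open {s} ∋ x has {s} ∩ (A ∖ {s}) = ∅, so x is NOT a limit point.
  x = t: open {t} ∋ x has {t} ∩ (A ∖ {t}) = ∅, so x is NOT a limit point.
Collecting: A' = ∅.


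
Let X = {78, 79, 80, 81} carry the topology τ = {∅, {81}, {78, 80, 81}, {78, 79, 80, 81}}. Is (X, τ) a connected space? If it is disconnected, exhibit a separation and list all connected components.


(X, τ) is connected.

Find clopen sets (U ∈ τ with X ∖ U ∈ τ):
  U = ∅, X ∖ U = {78, 79, 80, 81} — both open, so U is clopen.
  U = {78, 79, 80, 81}, X ∖ U = ∅ — both open, so U is clopen.
Only trivial clopens (∅ and X) exist, so (X, τ) is connected.
Compute connected components by grouping points that agree on all clopens:
  component: {78, 79, 80, 81}


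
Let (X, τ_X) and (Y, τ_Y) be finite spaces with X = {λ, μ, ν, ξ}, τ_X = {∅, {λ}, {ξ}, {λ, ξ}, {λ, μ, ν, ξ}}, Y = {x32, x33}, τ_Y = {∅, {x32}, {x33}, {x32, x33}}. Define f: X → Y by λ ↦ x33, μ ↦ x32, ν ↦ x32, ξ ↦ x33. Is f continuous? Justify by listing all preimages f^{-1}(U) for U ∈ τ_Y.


f is NOT continuous.

Compute f^{-1}(U) for each U ∈ τ_Y:
  U = ∅: f^{-1}(U) = ∅ ∈ τ_X ✓.
  U = {x32}: f^{-1}(U) = {μ, ν} ∉ τ_X ✗.
  U = {x33}: f^{-1}(U) = {λ, ξ} ∈ τ_X ✓.
  U = {x32, x33}: f^{-1}(U) = {λ, μ, ν, ξ} ∈ τ_X ✓.
Found U = {x32} with f^{-1}(U) = {μ, ν} not in τ_X. Therefore f is NOT continuous.


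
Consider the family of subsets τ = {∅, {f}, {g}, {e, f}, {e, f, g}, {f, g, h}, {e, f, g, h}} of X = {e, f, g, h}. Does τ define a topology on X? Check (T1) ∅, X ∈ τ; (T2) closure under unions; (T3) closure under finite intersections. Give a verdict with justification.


τ is NOT a topology on X.

Axiom (T1): ∅ ∈ τ? Yes; X ∈ τ? Yes.
Axiom (T2/T3): check pairwise unions and intersections of members of τ.
Counterexample for (T2): {f} ∪ {g} = {f, g} ∉ τ. Therefore τ is NOT a topology.


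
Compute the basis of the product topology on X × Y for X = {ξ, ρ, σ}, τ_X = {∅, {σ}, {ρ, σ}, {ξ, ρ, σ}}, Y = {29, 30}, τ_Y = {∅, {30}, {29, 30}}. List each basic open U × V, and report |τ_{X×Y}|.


Basis B = {∅ × ∅, {σ} × {30}, {ρ, σ} × {30}, {σ} × {29, 30}, {ξ, ρ, σ} × {30}, {ρ, σ} × {29, 30}, {ξ, ρ, σ} × {29, 30}}; |τ_{X×Y}| = 10.

Enumerate products U × V with U ∈ τ_X, V ∈ τ_Y (deduplicated):
  ∅ × ∅ = {} (∅)
  {σ} × {30} = {(σ,30)}
  {ρ, σ} × {30} = {(ρ,30), (σ,30)}
  {σ} × {29, 30} = {(σ,29), (σ,30)}
  {ξ, ρ, σ} × {30} = {(ξ,30), (ρ,30), (σ,30)}
  {ρ, σ} × {29, 30} = {(ρ,29), (ρ,30), (σ,29), (σ,30)}
  {ξ, ρ, σ} × {29, 30} = {(ξ,29), (ξ,30), (ρ,29), (ρ,30), (σ,29), (σ,30)}
These 7 distinct sets form the basis B.
Close under arbitrary unions to get τ_{X×Y}; counting gives |τ_{X×Y}| = 10.


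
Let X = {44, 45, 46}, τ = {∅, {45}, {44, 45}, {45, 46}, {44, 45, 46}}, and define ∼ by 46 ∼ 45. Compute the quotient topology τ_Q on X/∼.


X/∼ = {[44], [45=46]}; |τ_Q| = 3.

Equivalence classes: [44], [45=46].
Quotient map π: X → X/∼ sends 44 ↦ [44], 45 ↦ [45=46], 46 ↦ [45=46].
For each subset V ⊆ X/∼, compute π^{-1}(V) ⊆ X and check whether π^{-1}(V) ∈ τ. V is open in τ_Q iff π^{-1}(V) ∈ τ.
  V = {}: π^{-1}(V) = ∅ ∈ τ ✓.
  V = {[44]}: π^{-1}(V) = {44} ∉ τ ✗.
  V = {[45=46]}: π^{-1}(V) = {45, 46} ∈ τ ✓.
  V = {[44], [45=46]}: π^{-1}(V) = {44, 45, 46} ∈ τ ✓.
Open sets in the quotient: τ_Q = {{}, {[45=46]}, {[44], [45=46]}} (3 elements).


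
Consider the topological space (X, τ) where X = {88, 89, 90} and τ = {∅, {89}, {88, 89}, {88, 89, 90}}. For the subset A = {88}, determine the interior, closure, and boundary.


int(A) = ∅, cl(A) = {88, 90}, ∂A = {88, 90}.

Closed sets in (X, τ) are complements of opens:
  closed(X, τ) = {∅, {90}, {88, 90}, {88, 89, 90}}.
int(A) = ⋃ {U ∈ τ : U ⊆ A}. Opens contained in A: ∅.
Taking the union of these: int(A) = ∅.
cl(A) = ⋂ {C closed : A ⊆ C}. Closed sets containing A: {88, 90}, {88, 89, 90}.
Intersecting these: cl(A) = {88, 90}.
∂A = cl(A) ∖ int(A) = {88, 90} ∖ ∅ = {88, 90}.


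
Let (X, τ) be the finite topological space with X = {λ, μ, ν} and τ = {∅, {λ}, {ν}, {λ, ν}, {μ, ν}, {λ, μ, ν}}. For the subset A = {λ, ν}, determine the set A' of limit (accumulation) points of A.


A' = {μ}

For each x ∈ X, list the open sets U ∈ τ with x ∈ U, then check whether U ∩ (A ∖ {x}) ≠ ∅ for every such U.
  x = λ: open {λ} ∋ x has {λ} ∩ (A ∖ {λ}) = ∅, so x is NOT a limit point.
  x = μ: opens ∋ x are {μ, ν}, {λ, μ, ν}; each meets A ∖ {μ}, so x IS a limit point.
  x = ν: open {ν} ∋ x has {ν} ∩ (A ∖ {ν}) = ∅, so x is NOT a limit point.
Collecting: A' = {μ}.


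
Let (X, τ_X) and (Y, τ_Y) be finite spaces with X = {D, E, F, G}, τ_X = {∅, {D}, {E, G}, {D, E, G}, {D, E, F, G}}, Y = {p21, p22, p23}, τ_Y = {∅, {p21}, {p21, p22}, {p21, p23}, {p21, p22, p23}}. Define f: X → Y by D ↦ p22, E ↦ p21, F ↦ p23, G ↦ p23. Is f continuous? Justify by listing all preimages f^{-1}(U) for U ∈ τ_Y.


f is NOT continuous.

Compute f^{-1}(U) for each U ∈ τ_Y:
  U = ∅: f^{-1}(U) = ∅ ∈ τ_X ✓.
  U = {p21}: f^{-1}(U) = {E} ∉ τ_X ✗.
  U = {p21, p22}: f^{-1}(U) = {D, E} ∉ τ_X ✗.
  U = {p21, p23}: f^{-1}(U) = {E, F, G} ∉ τ_X ✗.
  U = {p21, p22, p23}: f^{-1}(U) = {D, E, F, G} ∈ τ_X ✓.
Found U = {p21} with f^{-1}(U) = {E} not in τ_X. Therefore f is NOT continuous.


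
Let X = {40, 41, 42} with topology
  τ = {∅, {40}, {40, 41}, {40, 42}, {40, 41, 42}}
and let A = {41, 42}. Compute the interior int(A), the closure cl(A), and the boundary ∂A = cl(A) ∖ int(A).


int(A) = ∅, cl(A) = {41, 42}, ∂A = {41, 42}.

Closed sets in (X, τ) are complements of opens:
  closed(X, τ) = {∅, {41}, {42}, {41, 42}, {40, 41, 42}}.
int(A) = ⋃ {U ∈ τ : U ⊆ A}. Opens contained in A: ∅.
Taking the union of these: int(A) = ∅.
cl(A) = ⋂ {C closed : A ⊆ C}. Closed sets containing A: {41, 42}, {40, 41, 42}.
Intersecting these: cl(A) = {41, 42}.
∂A = cl(A) ∖ int(A) = {41, 42} ∖ ∅ = {41, 42}.


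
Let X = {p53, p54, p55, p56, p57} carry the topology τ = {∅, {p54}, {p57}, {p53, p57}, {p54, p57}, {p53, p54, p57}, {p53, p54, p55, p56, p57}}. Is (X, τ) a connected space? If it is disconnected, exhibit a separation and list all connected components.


(X, τ) is connected.

Find clopen sets (U ∈ τ with X ∖ U ∈ τ):
  U = ∅, X ∖ U = {p53, p54, p55, p56, p57} — both open, so U is clopen.
  U = {p53, p54, p55, p56, p57}, X ∖ U = ∅ — both open, so U is clopen.
Only trivial clopens (∅ and X) exist, so (X, τ) is connected.
Compute connected components by grouping points that agree on all clopens:
  component: {p53, p54, p55, p56, p57}


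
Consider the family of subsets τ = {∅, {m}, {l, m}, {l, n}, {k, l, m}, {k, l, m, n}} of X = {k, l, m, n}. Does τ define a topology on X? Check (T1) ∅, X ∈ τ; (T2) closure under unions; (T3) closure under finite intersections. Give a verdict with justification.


τ is NOT a topology on X.

Axiom (T1): ∅ ∈ τ? Yes; X ∈ τ? Yes.
Axiom (T2/T3): check pairwise unions and intersections of members of τ.
Counterexample for (T2): {m} ∪ {l, n} = {l, m, n} ∉ τ. Therefore τ is NOT a topology.


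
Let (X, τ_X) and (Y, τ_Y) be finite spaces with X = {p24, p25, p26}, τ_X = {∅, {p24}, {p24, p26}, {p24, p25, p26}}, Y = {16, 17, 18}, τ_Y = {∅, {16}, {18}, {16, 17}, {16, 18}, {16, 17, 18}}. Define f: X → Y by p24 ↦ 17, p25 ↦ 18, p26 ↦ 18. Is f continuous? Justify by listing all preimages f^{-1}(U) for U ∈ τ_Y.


f is NOT continuous.

Compute f^{-1}(U) for each U ∈ τ_Y:
  U = ∅: f^{-1}(U) = ∅ ∈ τ_X ✓.
  U = {16}: f^{-1}(U) = ∅ ∈ τ_X ✓.
  U = {18}: f^{-1}(U) = {p25, p26} ∉ τ_X ✗.
  U = {16, 17}: f^{-1}(U) = {p24} ∈ τ_X ✓.
  U = {16, 18}: f^{-1}(U) = {p25, p26} ∉ τ_X ✗.
  U = {16, 17, 18}: f^{-1}(U) = {p24, p25, p26} ∈ τ_X ✓.
Found U = {18} with f^{-1}(U) = {p25, p26} not in τ_X. Therefore f is NOT continuous.


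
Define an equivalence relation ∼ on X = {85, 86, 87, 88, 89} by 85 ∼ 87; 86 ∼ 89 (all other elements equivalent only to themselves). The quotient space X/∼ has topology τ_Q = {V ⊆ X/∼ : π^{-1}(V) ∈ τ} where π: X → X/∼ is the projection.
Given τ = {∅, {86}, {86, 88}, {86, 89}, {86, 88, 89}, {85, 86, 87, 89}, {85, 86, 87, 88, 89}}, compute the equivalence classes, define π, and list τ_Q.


X/∼ = {[85=87], [86=89], [88]}; |τ_Q| = 5.

Equivalence classes: [85=87], [86=89], [88].
Quotient map π: X → X/∼ sends 85 ↦ [85=87], 86 ↦ [86=89], 87 ↦ [85=87], 88 ↦ [88], 89 ↦ [86=89].
For each subset V ⊆ X/∼, compute π^{-1}(V) ⊆ X and check whether π^{-1}(V) ∈ τ. V is open in τ_Q iff π^{-1}(V) ∈ τ.
  V = {}: π^{-1}(V) = ∅ ∈ τ ✓.
  V = {[85=87]}: π^{-1}(V) = {85, 87} ∉ τ ✗.
  V = {[86=89]}: π^{-1}(V) = {86, 89} ∈ τ ✓.
  V = {[85=87], [86=89]}: π^{-1}(V) = {85, 86, 87, 89} ∈ τ ✓.
  V = {[88]}: π^{-1}(V) = {88} ∉ τ ✗.
  V = {[85=87], [88]}: π^{-1}(V) = {85, 87, 88} ∉ τ ✗.
  V = {[86=89], [88]}: π^{-1}(V) = {86, 88, 89} ∈ τ ✓.
  V = {[85=87], [86=89], [88]}: π^{-1}(V) = {85, 86, 87, 88, 89} ∈ τ ✓.
Open sets in the quotient: τ_Q = {{}, {[86=89]}, {[85=87], [86=89]}, {[86=89], [88]}, {[85=87], [86=89], [88]}} (5 elements).


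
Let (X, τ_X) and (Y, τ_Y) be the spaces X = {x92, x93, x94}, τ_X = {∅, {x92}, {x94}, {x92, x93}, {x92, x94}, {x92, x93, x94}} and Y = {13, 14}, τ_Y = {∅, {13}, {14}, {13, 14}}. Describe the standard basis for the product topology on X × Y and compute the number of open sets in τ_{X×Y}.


Basis B = {∅ × ∅, {x92} × {13}, {x92} × {14}, {x94} × {13}, {x94} × {14}, {x92} × {13, 14}, {x92, x93} × {13}, {x92, x94} × {13}, {x92, x93} × {14}, {x92, x94} × {14}, {x94} × {13, 14}, {x92, x93, x94} × {13}, {x92, x93, x94} × {14}, {x92, x93} × {13, 14}, {x92, x94} × {13, 14}, {x92, x93, x94} × {13, 14}}; |τ_{X×Y}| = 36.

Enumerate products U × V with U ∈ τ_X, V ∈ τ_Y (deduplicated):
  ∅ × ∅ = {} (∅)
  {x92} × {13} = {(x92,13)}
  {x92} × {14} = {(x92,14)}
  {x94} × {13} = {(x94,13)}
  {x94} × {14} = {(x94,14)}
  {x92} × {13, 14} = {(x92,13), (x92,14)}
  {x92, x93} × {13} = {(x92,13), (x93,13)}
  {x92, x94} × {13} = {(x92,13), (x94,13)}
  {x92, x93} × {14} = {(x92,14), (x93,14)}
  {x92, x94} × {14} = {(x92,14), (x94,14)}
  {x94} × {13, 14} = {(x94,13), (x94,14)}
  {x92, x93, x94} × {13} = {(x92,13), (x93,13), (x94,13)}
  {x92, x93, x94} × {14} = {(x92,14), (x93,14), (x94,14)}
  {x92, x93} × {13, 14} = {(x92,13), (x92,14), (x93,13), (x93,14)}
  {x92, x94} × {13, 14} = {(x92,13), (x92,14), (x94,13), (x94,14)}
  {x92, x93, x94} × {13, 14} = {(x92,13), (x92,14), (x93,13), (x93,14), (x94,13), (x94,14)}
These 16 distinct sets form the basis B.
Close under arbitrary unions to get τ_{X×Y}; counting gives |τ_{X×Y}| = 36.


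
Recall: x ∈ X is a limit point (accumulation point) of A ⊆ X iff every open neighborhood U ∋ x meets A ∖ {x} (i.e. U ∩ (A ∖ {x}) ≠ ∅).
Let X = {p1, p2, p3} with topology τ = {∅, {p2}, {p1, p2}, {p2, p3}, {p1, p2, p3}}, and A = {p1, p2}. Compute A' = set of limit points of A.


A' = {p1, p3}

For each x ∈ X, list the open sets U ∈ τ with x ∈ U, then check whether U ∩ (A ∖ {x}) ≠ ∅ for every such U.
  x = p1: opens ∋ x are {p1, p2}, {p1, p2, p3}; each meets A ∖ {p1}, so x IS a limit point.
  x = p2: open {p2} ∋ x has {p2} ∩ (A ∖ {p2}) = ∅, so x is NOT a limit point.
  x = p3: opens ∋ x are {p2, p3}, {p1, p2, p3}; each meets A ∖ {p3}, so x IS a limit point.
Collecting: A' = {p1, p3}.


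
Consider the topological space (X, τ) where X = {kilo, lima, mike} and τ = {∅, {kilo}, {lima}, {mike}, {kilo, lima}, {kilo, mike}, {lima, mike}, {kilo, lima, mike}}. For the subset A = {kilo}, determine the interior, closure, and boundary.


int(A) = {kilo}, cl(A) = {kilo}, ∂A = ∅.

Closed sets in (X, τ) are complements of opens:
  closed(X, τ) = {∅, {kilo}, {lima}, {mike}, {kilo, lima}, {kilo, mike}, {lima, mike}, {kilo, lima, mike}}.
int(A) = ⋃ {U ∈ τ : U ⊆ A}. Opens contained in A: ∅, {kilo}.
Taking the union of these: int(A) = {kilo}.
cl(A) = ⋂ {C closed : A ⊆ C}. Closed sets containing A: {kilo}, {kilo, lima}, {kilo, mike}, {kilo, lima, mike}.
Intersecting these: cl(A) = {kilo}.
∂A = cl(A) ∖ int(A) = {kilo} ∖ {kilo} = ∅.


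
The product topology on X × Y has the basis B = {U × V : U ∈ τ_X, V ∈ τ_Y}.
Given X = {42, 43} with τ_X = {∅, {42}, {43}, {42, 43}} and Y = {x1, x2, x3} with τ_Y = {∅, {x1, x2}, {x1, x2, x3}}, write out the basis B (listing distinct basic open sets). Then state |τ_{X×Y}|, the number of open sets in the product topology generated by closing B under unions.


Basis B = {∅ × ∅, {42} × {x1, x2}, {43} × {x1, x2}, {42} × {x1, x2, x3}, {43} × {x1, x2, x3}, {42, 43} × {x1, x2}, {42, 43} × {x1, x2, x3}}; |τ_{X×Y}| = 9.

Enumerate products U × V with U ∈ τ_X, V ∈ τ_Y (deduplicated):
  ∅ × ∅ = {} (∅)
  {42} × {x1, x2} = {(42,x1), (42,x2)}
  {43} × {x1, x2} = {(43,x1), (43,x2)}
  {42} × {x1, x2, x3} = {(42,x1), (42,x2), (42,x3)}
  {43} × {x1, x2, x3} = {(43,x1), (43,x2), (43,x3)}
  {42, 43} × {x1, x2} = {(42,x1), (42,x2), (43,x1), (43,x2)}
  {42, 43} × {x1, x2, x3} = {(42,x1), (42,x2), (42,x3), (43,x1), (43,x2), (43,x3)}
These 7 distinct sets form the basis B.
Close under arbitrary unions to get τ_{X×Y}; counting gives |τ_{X×Y}| = 9.


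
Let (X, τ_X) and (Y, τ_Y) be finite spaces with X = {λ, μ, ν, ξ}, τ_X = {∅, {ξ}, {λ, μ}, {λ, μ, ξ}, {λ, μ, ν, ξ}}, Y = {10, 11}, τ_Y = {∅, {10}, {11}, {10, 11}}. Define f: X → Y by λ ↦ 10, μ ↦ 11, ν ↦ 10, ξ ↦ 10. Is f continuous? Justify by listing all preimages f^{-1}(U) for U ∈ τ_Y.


f is NOT continuous.

Compute f^{-1}(U) for each U ∈ τ_Y:
  U = ∅: f^{-1}(U) = ∅ ∈ τ_X ✓.
  U = {10}: f^{-1}(U) = {λ, ν, ξ} ∉ τ_X ✗.
  U = {11}: f^{-1}(U) = {μ} ∉ τ_X ✗.
  U = {10, 11}: f^{-1}(U) = {λ, μ, ν, ξ} ∈ τ_X ✓.
Found U = {10} with f^{-1}(U) = {λ, ν, ξ} not in τ_X. Therefore f is NOT continuous.


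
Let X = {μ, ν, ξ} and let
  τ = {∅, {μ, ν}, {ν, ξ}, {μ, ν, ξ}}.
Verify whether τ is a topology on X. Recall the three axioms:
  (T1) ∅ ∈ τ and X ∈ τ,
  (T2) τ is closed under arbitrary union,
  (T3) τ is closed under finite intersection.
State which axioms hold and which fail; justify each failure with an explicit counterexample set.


τ is NOT a topology on X.

Axiom (T1): ∅ ∈ τ? Yes; X ∈ τ? Yes.
Axiom (T2/T3): check pairwise unions and intersections of members of τ.
Counterexample for (T3): {μ, ν} ∩ {ν, ξ} = {ν} ∉ τ. Therefore τ is NOT a topology.


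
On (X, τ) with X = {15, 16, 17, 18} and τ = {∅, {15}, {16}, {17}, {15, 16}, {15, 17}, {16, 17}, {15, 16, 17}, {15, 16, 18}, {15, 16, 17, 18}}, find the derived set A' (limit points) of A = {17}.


A' = ∅

For each x ∈ X, list the open sets U ∈ τ with x ∈ U, then check whether U ∩ (A ∖ {x}) ≠ ∅ for every such U.
  x = 15: open {15} ∋ x has {15} ∩ (A ∖ {15}) = ∅, so x is NOT a limit point.
  x = 16: open {16} ∋ x has {16} ∩ (A ∖ {16}) = ∅, so x is NOT a limit point.
  x = 17: open {17} ∋ x has {17} ∩ (A ∖ {17}) = ∅, so x is NOT a limit point.
  x = 18: open {15, 16, 18} ∋ x has {15, 16, 18} ∩ (A ∖ {18}) = ∅, so x is NOT a limit point.
Collecting: A' = ∅.


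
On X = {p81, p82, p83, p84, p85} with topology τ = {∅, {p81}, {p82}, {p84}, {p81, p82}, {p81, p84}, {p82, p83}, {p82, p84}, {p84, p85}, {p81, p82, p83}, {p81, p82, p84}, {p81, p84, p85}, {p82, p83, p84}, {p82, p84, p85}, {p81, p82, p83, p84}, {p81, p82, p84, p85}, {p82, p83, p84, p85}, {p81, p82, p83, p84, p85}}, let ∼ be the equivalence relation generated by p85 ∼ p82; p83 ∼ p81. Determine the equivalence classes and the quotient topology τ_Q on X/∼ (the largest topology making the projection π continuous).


X/∼ = {[p81=p83], [p82=p85], [p84]}; |τ_Q| = 4.

Equivalence classes: [p81=p83], [p82=p85], [p84].
Quotient map π: X → X/∼ sends p81 ↦ [p81=p83], p82 ↦ [p82=p85], p83 ↦ [p81=p83], p84 ↦ [p84], p85 ↦ [p82=p85].
For each subset V ⊆ X/∼, compute π^{-1}(V) ⊆ X and check whether π^{-1}(V) ∈ τ. V is open in τ_Q iff π^{-1}(V) ∈ τ.
  V = {}: π^{-1}(V) = ∅ ∈ τ ✓.
  V = {[p81=p83]}: π^{-1}(V) = {p81, p83} ∉ τ ✗.
  V = {[p82=p85]}: π^{-1}(V) = {p82, p85} ∉ τ ✗.
  V = {[p81=p83], [p82=p85]}: π^{-1}(V) = {p81, p82, p83, p85} ∉ τ ✗.
  V = {[p84]}: π^{-1}(V) = {p84} ∈ τ ✓.
  V = {[p81=p83], [p84]}: π^{-1}(V) = {p81, p83, p84} ∉ τ ✗.
  V = {[p82=p85], [p84]}: π^{-1}(V) = {p82, p84, p85} ∈ τ ✓.
  V = {[p81=p83], [p82=p85], [p84]}: π^{-1}(V) = {p81, p82, p83, p84, p85} ∈ τ ✓.
Open sets in the quotient: τ_Q = {{}, {[p84]}, {[p82=p85], [p84]}, {[p81=p83], [p82=p85], [p84]}} (4 elements).
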